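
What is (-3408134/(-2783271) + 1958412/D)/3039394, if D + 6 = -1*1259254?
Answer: -289766126203/2663164011420921810 ≈ -1.0881e-7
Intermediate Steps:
D = -1259260 (D = -6 - 1*1259254 = -6 - 1259254 = -1259260)
(-3408134/(-2783271) + 1958412/D)/3039394 = (-3408134/(-2783271) + 1958412/(-1259260))/3039394 = (-3408134*(-1/2783271) + 1958412*(-1/1259260))*(1/3039394) = (3408134/2783271 - 489603/314815)*(1/3039394) = -289766126203/876215459865*1/3039394 = -289766126203/2663164011420921810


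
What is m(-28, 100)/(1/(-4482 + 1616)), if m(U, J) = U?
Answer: 80248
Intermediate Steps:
m(-28, 100)/(1/(-4482 + 1616)) = -28/(1/(-4482 + 1616)) = -28/(1/(-2866)) = -28/(-1/2866) = -28*(-2866) = 80248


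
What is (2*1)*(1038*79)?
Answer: 164004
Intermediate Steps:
(2*1)*(1038*79) = 2*82002 = 164004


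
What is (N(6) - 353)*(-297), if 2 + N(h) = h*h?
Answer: 94743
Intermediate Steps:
N(h) = -2 + h² (N(h) = -2 + h*h = -2 + h²)
(N(6) - 353)*(-297) = ((-2 + 6²) - 353)*(-297) = ((-2 + 36) - 353)*(-297) = (34 - 353)*(-297) = -319*(-297) = 94743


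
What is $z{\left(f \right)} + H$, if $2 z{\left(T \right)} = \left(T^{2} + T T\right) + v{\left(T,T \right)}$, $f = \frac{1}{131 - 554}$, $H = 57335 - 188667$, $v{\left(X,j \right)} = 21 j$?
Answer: $- \frac{46998215737}{357858} \approx -1.3133 \cdot 10^{5}$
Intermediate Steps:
$H = -131332$ ($H = 57335 - 188667 = -131332$)
$f = - \frac{1}{423}$ ($f = \frac{1}{-423} = - \frac{1}{423} \approx -0.0023641$)
$z{\left(T \right)} = T^{2} + \frac{21 T}{2}$ ($z{\left(T \right)} = \frac{\left(T^{2} + T T\right) + 21 T}{2} = \frac{\left(T^{2} + T^{2}\right) + 21 T}{2} = \frac{2 T^{2} + 21 T}{2} = T^{2} + \frac{21 T}{2}$)
$z{\left(f \right)} + H = \frac{1}{2} \left(- \frac{1}{423}\right) \left(21 + 2 \left(- \frac{1}{423}\right)\right) - 131332 = \frac{1}{2} \left(- \frac{1}{423}\right) \left(21 - \frac{2}{423}\right) - 131332 = \frac{1}{2} \left(- \frac{1}{423}\right) \frac{8881}{423} - 131332 = - \frac{8881}{357858} - 131332 = - \frac{46998215737}{357858}$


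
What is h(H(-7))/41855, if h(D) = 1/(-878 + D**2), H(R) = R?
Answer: -1/34697795 ≈ -2.8820e-8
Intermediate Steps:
h(H(-7))/41855 = 1/(-878 + (-7)**2*41855) = (1/41855)/(-878 + 49) = (1/41855)/(-829) = -1/829*1/41855 = -1/34697795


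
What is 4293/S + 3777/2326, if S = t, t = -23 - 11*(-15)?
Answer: 2630463/82573 ≈ 31.856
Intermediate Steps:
t = 142 (t = -23 + 165 = 142)
S = 142
4293/S + 3777/2326 = 4293/142 + 3777/2326 = 2630463/82573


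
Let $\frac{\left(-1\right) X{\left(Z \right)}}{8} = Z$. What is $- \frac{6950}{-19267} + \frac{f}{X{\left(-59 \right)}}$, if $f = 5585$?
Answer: $\frac{110886595}{9094024} \approx 12.193$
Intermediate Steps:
$X{\left(Z \right)} = - 8 Z$
$- \frac{6950}{-19267} + \frac{f}{X{\left(-59 \right)}} = - \frac{6950}{-19267} + \frac{5585}{\left(-8\right) \left(-59\right)} = \left(-6950\right) \left(- \frac{1}{19267}\right) + \frac{5585}{472} = \frac{6950}{19267} + 5585 \cdot \frac{1}{472} = \frac{6950}{19267} + \frac{5585}{472} = \frac{110886595}{9094024}$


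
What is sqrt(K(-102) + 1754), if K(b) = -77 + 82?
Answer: sqrt(1759) ≈ 41.940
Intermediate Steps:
K(b) = 5
sqrt(K(-102) + 1754) = sqrt(5 + 1754) = sqrt(1759)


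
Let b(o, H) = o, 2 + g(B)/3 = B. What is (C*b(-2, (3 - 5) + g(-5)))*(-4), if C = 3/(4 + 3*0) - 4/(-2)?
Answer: 22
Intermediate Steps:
g(B) = -6 + 3*B
C = 11/4 (C = 3/(4 + 0) - 4*(-½) = 3/4 + 2 = 3*(¼) + 2 = ¾ + 2 = 11/4 ≈ 2.7500)
(C*b(-2, (3 - 5) + g(-5)))*(-4) = ((11/4)*(-2))*(-4) = -11/2*(-4) = 22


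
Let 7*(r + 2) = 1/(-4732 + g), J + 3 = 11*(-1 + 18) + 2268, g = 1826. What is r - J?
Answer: -49919269/20342 ≈ -2454.0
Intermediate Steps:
J = 2452 (J = -3 + (11*(-1 + 18) + 2268) = -3 + (11*17 + 2268) = -3 + (187 + 2268) = -3 + 2455 = 2452)
r = -40685/20342 (r = -2 + 1/(7*(-4732 + 1826)) = -2 + (⅐)/(-2906) = -2 + (⅐)*(-1/2906) = -2 - 1/20342 = -40685/20342 ≈ -2.0000)
r - J = -40685/20342 - 1*2452 = -40685/20342 - 2452 = -49919269/20342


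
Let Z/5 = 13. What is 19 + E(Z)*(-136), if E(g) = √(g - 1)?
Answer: -1069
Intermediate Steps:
Z = 65 (Z = 5*13 = 65)
E(g) = √(-1 + g)
19 + E(Z)*(-136) = 19 + √(-1 + 65)*(-136) = 19 + √64*(-136) = 19 + 8*(-136) = 19 - 1088 = -1069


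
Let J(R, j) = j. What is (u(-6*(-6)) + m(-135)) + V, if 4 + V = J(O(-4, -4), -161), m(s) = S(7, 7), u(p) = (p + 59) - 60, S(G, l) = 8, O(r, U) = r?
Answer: -122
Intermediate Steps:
u(p) = -1 + p (u(p) = (59 + p) - 60 = -1 + p)
m(s) = 8
V = -165 (V = -4 - 161 = -165)
(u(-6*(-6)) + m(-135)) + V = ((-1 - 6*(-6)) + 8) - 165 = ((-1 + 36) + 8) - 165 = (35 + 8) - 165 = 43 - 165 = -122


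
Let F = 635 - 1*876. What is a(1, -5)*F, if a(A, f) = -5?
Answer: 1205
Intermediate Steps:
F = -241 (F = 635 - 876 = -241)
a(1, -5)*F = -5*(-241) = 1205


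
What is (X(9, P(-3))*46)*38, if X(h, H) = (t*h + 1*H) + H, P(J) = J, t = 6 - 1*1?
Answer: 68172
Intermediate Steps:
t = 5 (t = 6 - 1 = 5)
X(h, H) = 2*H + 5*h (X(h, H) = (5*h + 1*H) + H = (5*h + H) + H = (H + 5*h) + H = 2*H + 5*h)
(X(9, P(-3))*46)*38 = ((2*(-3) + 5*9)*46)*38 = ((-6 + 45)*46)*38 = (39*46)*38 = 1794*38 = 68172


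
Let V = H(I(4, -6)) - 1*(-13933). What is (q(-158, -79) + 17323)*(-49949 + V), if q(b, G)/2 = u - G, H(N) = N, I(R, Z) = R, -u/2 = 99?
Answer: -615265020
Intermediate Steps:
u = -198 (u = -2*99 = -198)
q(b, G) = -396 - 2*G (q(b, G) = 2*(-198 - G) = -396 - 2*G)
V = 13937 (V = 4 - 1*(-13933) = 4 + 13933 = 13937)
(q(-158, -79) + 17323)*(-49949 + V) = ((-396 - 2*(-79)) + 17323)*(-49949 + 13937) = ((-396 + 158) + 17323)*(-36012) = (-238 + 17323)*(-36012) = 17085*(-36012) = -615265020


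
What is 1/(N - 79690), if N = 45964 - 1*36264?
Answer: -1/69990 ≈ -1.4288e-5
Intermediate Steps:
N = 9700 (N = 45964 - 36264 = 9700)
1/(N - 79690) = 1/(9700 - 79690) = 1/(-69990) = -1/69990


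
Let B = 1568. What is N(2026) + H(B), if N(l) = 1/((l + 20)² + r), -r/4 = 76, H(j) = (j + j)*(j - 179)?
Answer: 18232995234049/4185812 ≈ 4.3559e+6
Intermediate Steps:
H(j) = 2*j*(-179 + j) (H(j) = (2*j)*(-179 + j) = 2*j*(-179 + j))
r = -304 (r = -4*76 = -304)
N(l) = 1/(-304 + (20 + l)²) (N(l) = 1/((l + 20)² - 304) = 1/((20 + l)² - 304) = 1/(-304 + (20 + l)²))
N(2026) + H(B) = 1/(-304 + (20 + 2026)²) + 2*1568*(-179 + 1568) = 1/(-304 + 2046²) + 2*1568*1389 = 1/(-304 + 4186116) + 4355904 = 1/4185812 + 4355904 = 18232995234049/4185812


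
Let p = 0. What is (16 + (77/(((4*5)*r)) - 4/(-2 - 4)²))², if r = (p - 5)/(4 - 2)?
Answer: 41692849/202500 ≈ 205.89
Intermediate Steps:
r = -5/2 (r = (0 - 5)/(4 - 2) = -5/2 ≈ -2.5000)
(16 + (77/(((4*5)*r)) - 4/(-2 - 4)²))² = (16 + (77/(((4*5)*(-5/2))) - 4/(-2 - 4)²))² = (16 + (77/((20*(-5/2))) - 4/((-6)²)))² = (16 + (77/(-50) - 4/36))² = (16 + (77*(-1/50) - 4*1/36))² = (16 + (-77/50 - ⅑))² = (16 - 743/450)² = (6457/450)² = 41692849/202500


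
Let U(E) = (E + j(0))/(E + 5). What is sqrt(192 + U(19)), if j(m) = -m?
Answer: sqrt(27762)/12 ≈ 13.885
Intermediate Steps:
U(E) = E/(5 + E) (U(E) = (E - 1*0)/(E + 5) = (E + 0)/(5 + E) = E/(5 + E))
sqrt(192 + U(19)) = sqrt(192 + 19/(5 + 19)) = sqrt(192 + 19/24) = sqrt(4627/24) = sqrt(27762)/12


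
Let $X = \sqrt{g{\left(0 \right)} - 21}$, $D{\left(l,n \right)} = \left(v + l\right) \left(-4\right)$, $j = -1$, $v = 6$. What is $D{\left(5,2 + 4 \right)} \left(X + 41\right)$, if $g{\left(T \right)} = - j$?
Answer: $-1804 - 88 i \sqrt{5} \approx -1804.0 - 196.77 i$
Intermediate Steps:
$g{\left(T \right)} = 1$ ($g{\left(T \right)} = \left(-1\right) \left(-1\right) = 1$)
$D{\left(l,n \right)} = -24 - 4 l$ ($D{\left(l,n \right)} = \left(6 + l\right) \left(-4\right) = -24 - 4 l$)
$X = 2 i \sqrt{5}$ ($X = \sqrt{1 - 21} = \sqrt{-20} = 2 i \sqrt{5} \approx 4.4721 i$)
$D{\left(5,2 + 4 \right)} \left(X + 41\right) = \left(-24 - 20\right) \left(2 i \sqrt{5} + 41\right) = \left(-24 - 20\right) \left(41 + 2 i \sqrt{5}\right) = - 44 \left(41 + 2 i \sqrt{5}\right) = -1804 - 88 i \sqrt{5}$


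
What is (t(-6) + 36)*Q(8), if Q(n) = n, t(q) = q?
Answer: 240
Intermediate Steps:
(t(-6) + 36)*Q(8) = (-6 + 36)*8 = 30*8 = 240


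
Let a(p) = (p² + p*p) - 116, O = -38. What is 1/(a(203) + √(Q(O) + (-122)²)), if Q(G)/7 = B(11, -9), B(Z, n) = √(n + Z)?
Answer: 1/(82302 + √(14884 + 7*√2)) ≈ 1.2132e-5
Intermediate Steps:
B(Z, n) = √(Z + n)
Q(G) = 7*√2 (Q(G) = 7*√(11 - 9) = 7*√2)
a(p) = -116 + 2*p² (a(p) = (p² + p²) - 116 = 2*p² - 116 = -116 + 2*p²)
1/(a(203) + √(Q(O) + (-122)²)) = 1/((-116 + 2*203²) + √(7*√2 + (-122)²)) = 1/((-116 + 2*41209) + √(7*√2 + 14884)) = 1/((-116 + 82418) + √(14884 + 7*√2)) = 1/(82302 + √(14884 + 7*√2))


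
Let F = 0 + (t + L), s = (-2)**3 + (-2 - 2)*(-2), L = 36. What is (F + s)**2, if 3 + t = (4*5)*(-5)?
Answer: 4489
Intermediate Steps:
t = -103 (t = -3 + (4*5)*(-5) = -3 + 20*(-5) = -3 - 100 = -103)
s = 0 (s = -8 - 4*(-2) = -8 + 8 = 0)
F = -67 (F = 0 + (-103 + 36) = 0 - 67 = -67)
(F + s)**2 = (-67 + 0)**2 = (-67)**2 = 4489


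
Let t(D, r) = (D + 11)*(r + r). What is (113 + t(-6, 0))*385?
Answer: 43505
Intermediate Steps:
t(D, r) = 2*r*(11 + D) (t(D, r) = (11 + D)*(2*r) = 2*r*(11 + D))
(113 + t(-6, 0))*385 = (113 + 2*0*(11 - 6))*385 = (113 + 2*0*5)*385 = (113 + 0)*385 = 113*385 = 43505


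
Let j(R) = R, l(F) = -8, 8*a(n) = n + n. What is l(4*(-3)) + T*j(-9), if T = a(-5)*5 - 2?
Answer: 265/4 ≈ 66.250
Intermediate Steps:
a(n) = n/4 (a(n) = (n + n)/8 = (2*n)/8 = n/4)
T = -33/4 (T = ((1/4)*(-5))*5 - 2 = -5/4*5 - 2 = -25/4 - 2 = -33/4 ≈ -8.2500)
l(4*(-3)) + T*j(-9) = -8 - 33/4*(-9) = -8 + 297/4 = 265/4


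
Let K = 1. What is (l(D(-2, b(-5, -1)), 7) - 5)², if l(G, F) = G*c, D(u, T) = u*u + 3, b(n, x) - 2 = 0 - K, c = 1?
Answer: 4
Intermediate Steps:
b(n, x) = 1 (b(n, x) = 2 + (0 - 1*1) = 2 + (0 - 1) = 2 - 1 = 1)
D(u, T) = 3 + u² (D(u, T) = u² + 3 = 3 + u²)
l(G, F) = G (l(G, F) = G*1 = G)
(l(D(-2, b(-5, -1)), 7) - 5)² = ((3 + (-2)²) - 5)² = ((3 + 4) - 5)² = (7 - 5)² = 2² = 4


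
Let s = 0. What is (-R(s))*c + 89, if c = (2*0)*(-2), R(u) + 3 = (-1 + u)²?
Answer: 89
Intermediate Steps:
R(u) = -3 + (-1 + u)²
c = 0 (c = 0*(-2) = 0)
(-R(s))*c + 89 = -(-3 + (-1 + 0)²)*0 + 89 = -(-3 + (-1)²)*0 + 89 = -(-3 + 1)*0 + 89 = -1*(-2)*0 + 89 = 2*0 + 89 = 0 + 89 = 89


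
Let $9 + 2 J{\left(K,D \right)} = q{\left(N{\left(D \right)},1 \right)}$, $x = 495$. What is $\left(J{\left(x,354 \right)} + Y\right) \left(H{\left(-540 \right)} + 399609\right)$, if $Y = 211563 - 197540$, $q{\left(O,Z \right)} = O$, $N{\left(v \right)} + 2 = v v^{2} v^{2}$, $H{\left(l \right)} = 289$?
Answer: $1111566753591569991$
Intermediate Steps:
$N{\left(v \right)} = -2 + v^{5}$ ($N{\left(v \right)} = -2 + v v^{2} v^{2} = -2 + v^{3} v^{2} = -2 + v^{5}$)
$J{\left(K,D \right)} = - \frac{11}{2} + \frac{D^{5}}{2}$ ($J{\left(K,D \right)} = - \frac{9}{2} + \frac{-2 + D^{5}}{2} = - \frac{9}{2} + \left(-1 + \frac{D^{5}}{2}\right) = - \frac{11}{2} + \frac{D^{5}}{2}$)
$Y = 14023$ ($Y = 211563 - 197540 = 14023$)
$\left(J{\left(x,354 \right)} + Y\right) \left(H{\left(-540 \right)} + 399609\right) = \left(\left(- \frac{11}{2} + \frac{354^{5}}{2}\right) + 14023\right) \left(289 + 399609\right) = \left(\left(- \frac{11}{2} + \frac{1}{2} \cdot 5559251349024\right) + 14023\right) 399898 = \left(\left(- \frac{11}{2} + 2779625674512\right) + 14023\right) 399898 = \left(\frac{5559251349013}{2} + 14023\right) 399898 = \frac{5559251377059}{2} \cdot 399898 = 1111566753591569991$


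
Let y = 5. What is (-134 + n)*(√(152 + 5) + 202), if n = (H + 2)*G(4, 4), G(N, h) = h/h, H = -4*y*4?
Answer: -42824 - 212*√157 ≈ -45480.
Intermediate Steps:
H = -80 (H = -4*5*4 = -20*4 = -80)
G(N, h) = 1
n = -78 (n = (-80 + 2)*1 = -78*1 = -78)
(-134 + n)*(√(152 + 5) + 202) = (-134 - 78)*(√(152 + 5) + 202) = -212*(√157 + 202) = -212*(202 + √157) = -42824 - 212*√157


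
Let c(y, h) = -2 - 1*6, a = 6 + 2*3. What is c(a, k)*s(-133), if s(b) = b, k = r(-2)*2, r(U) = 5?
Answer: 1064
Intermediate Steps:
a = 12 (a = 6 + 6 = 12)
k = 10 (k = 5*2 = 10)
c(y, h) = -8 (c(y, h) = -2 - 6 = -8)
c(a, k)*s(-133) = -8*(-133) = 1064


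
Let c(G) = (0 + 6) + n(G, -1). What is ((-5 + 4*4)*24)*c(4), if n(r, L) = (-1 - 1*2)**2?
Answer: 3960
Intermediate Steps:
n(r, L) = 9 (n(r, L) = (-1 - 2)**2 = (-3)**2 = 9)
c(G) = 15 (c(G) = (0 + 6) + 9 = 6 + 9 = 15)
((-5 + 4*4)*24)*c(4) = ((-5 + 4*4)*24)*15 = ((-5 + 16)*24)*15 = (11*24)*15 = 264*15 = 3960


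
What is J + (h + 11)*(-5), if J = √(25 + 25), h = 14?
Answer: -125 + 5*√2 ≈ -117.93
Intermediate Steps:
J = 5*√2 (J = √50 = 5*√2 ≈ 7.0711)
J + (h + 11)*(-5) = 5*√2 + (14 + 11)*(-5) = 5*√2 + 25*(-5) = 5*√2 - 125 = -125 + 5*√2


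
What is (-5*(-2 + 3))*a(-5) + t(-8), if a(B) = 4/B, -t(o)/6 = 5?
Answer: -26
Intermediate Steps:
t(o) = -30 (t(o) = -6*5 = -30)
(-5*(-2 + 3))*a(-5) + t(-8) = (-5*(-2 + 3))*(4/(-5)) - 30 = (-5)*(4*(-1/5)) - 30 = -5*1*(-4/5) - 30 = -5*(-4/5) - 30 = 4 - 30 = -26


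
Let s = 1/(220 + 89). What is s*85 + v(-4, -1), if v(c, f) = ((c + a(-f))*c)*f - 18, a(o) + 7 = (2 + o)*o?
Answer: -15365/309 ≈ -49.725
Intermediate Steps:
a(o) = -7 + o*(2 + o) (a(o) = -7 + (2 + o)*o = -7 + o*(2 + o))
s = 1/309 ≈ 0.0032362
v(c, f) = -18 + c*f*(-7 + c + f**2 - 2*f) (v(c, f) = ((c + (-7 + (-f)**2 + 2*(-f)))*c)*f - 18 = ((c + (-7 + f**2 - 2*f))*c)*f - 18 = ((-7 + c + f**2 - 2*f)*c)*f - 18 = (c*(-7 + c + f**2 - 2*f))*f - 18 = c*f*(-7 + c + f**2 - 2*f) - 18 = -18 + c*f*(-7 + c + f**2 - 2*f))
s*85 + v(-4, -1) = (1/309)*85 + (-18 - 1*(-4)**2 - 4*(-1)*(-7 + (-1)**2 - 2*(-1))) = 85/309 + (-18 - 1*16 - 4*(-1)*(-7 + 1 + 2)) = 85/309 + (-18 - 16 - 4*(-1)*(-4)) = 85/309 + (-18 - 16 - 16) = 85/309 - 50 = -15365/309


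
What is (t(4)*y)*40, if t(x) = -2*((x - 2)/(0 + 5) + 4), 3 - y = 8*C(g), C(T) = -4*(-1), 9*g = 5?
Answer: 10208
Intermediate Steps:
g = 5/9 (g = (1/9)*5 = 5/9 ≈ 0.55556)
C(T) = 4
y = -29 (y = 3 - 8*4 = 3 - 1*32 = 3 - 32 = -29)
t(x) = -36/5 - 2*x/5 (t(x) = -2*((-2 + x)/5 + 4) = -2*((-2 + x)*(1/5) + 4) = -2*((-2/5 + x/5) + 4) = -2*(18/5 + x/5) = -36/5 - 2*x/5)
(t(4)*y)*40 = ((-36/5 - 2/5*4)*(-29))*40 = ((-36/5 - 8/5)*(-29))*40 = -44/5*(-29)*40 = (1276/5)*40 = 10208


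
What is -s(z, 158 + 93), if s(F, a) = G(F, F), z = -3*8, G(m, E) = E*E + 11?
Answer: -587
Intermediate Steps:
G(m, E) = 11 + E² (G(m, E) = E² + 11 = 11 + E²)
z = -24
s(F, a) = 11 + F²
-s(z, 158 + 93) = -(11 + (-24)²) = -(11 + 576) = -1*587 = -587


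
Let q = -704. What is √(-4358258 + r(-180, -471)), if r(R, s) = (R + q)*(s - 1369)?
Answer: 3*I*√303522 ≈ 1652.8*I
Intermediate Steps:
r(R, s) = (-1369 + s)*(-704 + R) (r(R, s) = (R - 704)*(s - 1369) = (-704 + R)*(-1369 + s) = (-1369 + s)*(-704 + R))
√(-4358258 + r(-180, -471)) = √(-4358258 + (963776 - 1369*(-180) - 704*(-471) - 180*(-471))) = √(-4358258 + (963776 + 246420 + 331584 + 84780)) = √(-4358258 + 1626560) = √(-2731698) = 3*I*√303522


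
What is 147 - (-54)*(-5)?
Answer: -123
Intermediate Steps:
147 - (-54)*(-5) = 147 - 6*45 = 147 - 270 = -123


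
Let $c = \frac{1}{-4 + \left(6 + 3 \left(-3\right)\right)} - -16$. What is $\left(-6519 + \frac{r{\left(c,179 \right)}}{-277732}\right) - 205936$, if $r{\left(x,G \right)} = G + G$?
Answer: $- \frac{29502776209}{138866} \approx -2.1246 \cdot 10^{5}$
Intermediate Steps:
$c = \frac{111}{7}$ ($c = \frac{1}{-4 + \left(6 - 9\right)} + 16 = \frac{1}{-4 - 3} + 16 = \frac{1}{-7} + 16 = - \frac{1}{7} + 16 = \frac{111}{7} \approx 15.857$)
$r{\left(x,G \right)} = 2 G$
$\left(-6519 + \frac{r{\left(c,179 \right)}}{-277732}\right) - 205936 = \left(-6519 + \frac{2 \cdot 179}{-277732}\right) - 205936 = \left(-6519 + 358 \left(- \frac{1}{277732}\right)\right) - 205936 = \left(-6519 - \frac{179}{138866}\right) - 205936 = - \frac{905267633}{138866} - 205936 = - \frac{29502776209}{138866}$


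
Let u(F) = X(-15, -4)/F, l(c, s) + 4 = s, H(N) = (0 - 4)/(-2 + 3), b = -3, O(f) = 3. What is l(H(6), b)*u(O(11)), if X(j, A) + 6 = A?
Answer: 70/3 ≈ 23.333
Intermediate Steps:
X(j, A) = -6 + A
H(N) = -4 (H(N) = -4/1 = -4*1 = -4)
l(c, s) = -4 + s
u(F) = -10/F (u(F) = (-6 - 4)/F = -10/F)
l(H(6), b)*u(O(11)) = (-4 - 3)*(-10/3) = -(-70)/3 = -7*(-10/3) = 70/3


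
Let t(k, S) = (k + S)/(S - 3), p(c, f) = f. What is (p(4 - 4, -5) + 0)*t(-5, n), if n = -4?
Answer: -45/7 ≈ -6.4286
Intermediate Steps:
t(k, S) = (S + k)/(-3 + S)
(p(4 - 4, -5) + 0)*t(-5, n) = (-5 + 0)*((-4 - 5)/(-3 - 4)) = -5*(-9)/(-7) = -(-5)*(-9)/7 = -5*9/7 = -45/7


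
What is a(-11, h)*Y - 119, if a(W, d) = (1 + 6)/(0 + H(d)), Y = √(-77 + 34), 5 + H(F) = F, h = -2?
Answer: -119 - I*√43 ≈ -119.0 - 6.5574*I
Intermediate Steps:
H(F) = -5 + F
Y = I*√43 (Y = √(-43) = I*√43 ≈ 6.5574*I)
a(W, d) = 7/(-5 + d) (a(W, d) = (1 + 6)/(0 + (-5 + d)) = 7/(-5 + d))
a(-11, h)*Y - 119 = (7/(-5 - 2))*(I*√43) - 119 = (7/(-7))*(I*√43) - 119 = (7*(-⅐))*(I*√43) - 119 = -I*√43 - 119 = -119 - I*√43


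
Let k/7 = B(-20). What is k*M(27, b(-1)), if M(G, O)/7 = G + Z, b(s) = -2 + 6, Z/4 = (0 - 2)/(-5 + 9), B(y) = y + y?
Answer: -49000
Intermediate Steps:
B(y) = 2*y
k = -280 (k = 7*(2*(-20)) = 7*(-40) = -280)
Z = -2 (Z = 4*((0 - 2)/(-5 + 9)) = 4*(-2/4) = 4*(-2*¼) = 4*(-½) = -2)
b(s) = 4
M(G, O) = -14 + 7*G (M(G, O) = 7*(G - 2) = 7*(-2 + G) = -14 + 7*G)
k*M(27, b(-1)) = -280*(-14 + 7*27) = -280*(-14 + 189) = -280*175 = -49000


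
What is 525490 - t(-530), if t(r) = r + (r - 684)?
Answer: 527234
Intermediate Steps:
t(r) = -684 + 2*r (t(r) = r + (-684 + r) = -684 + 2*r)
525490 - t(-530) = 525490 - (-684 + 2*(-530)) = 525490 - (-684 - 1060) = 525490 - 1*(-1744) = 525490 + 1744 = 527234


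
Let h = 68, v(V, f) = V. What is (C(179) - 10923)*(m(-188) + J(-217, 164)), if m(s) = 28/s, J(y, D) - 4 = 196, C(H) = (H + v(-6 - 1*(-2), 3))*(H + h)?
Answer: 303412686/47 ≈ 6.4556e+6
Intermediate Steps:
C(H) = (-4 + H)*(68 + H) (C(H) = (H + (-6 - 1*(-2)))*(H + 68) = (H + (-6 + 2))*(68 + H) = (H - 4)*(68 + H) = (-4 + H)*(68 + H))
J(y, D) = 200 (J(y, D) = 4 + 196 = 200)
(C(179) - 10923)*(m(-188) + J(-217, 164)) = ((-272 + 179² + 64*179) - 10923)*(28/(-188) + 200) = ((-272 + 32041 + 11456) - 10923)*(28*(-1/188) + 200) = (43225 - 10923)*(-7/47 + 200) = 32302*(9393/47) = 303412686/47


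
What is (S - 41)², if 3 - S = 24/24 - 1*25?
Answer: 196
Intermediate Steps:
S = 27 (S = 3 - (24/24 - 1*25) = 3 - (24*(1/24) - 25) = 3 - (1 - 25) = 3 - 1*(-24) = 3 + 24 = 27)
(S - 41)² = (27 - 41)² = (-14)² = 196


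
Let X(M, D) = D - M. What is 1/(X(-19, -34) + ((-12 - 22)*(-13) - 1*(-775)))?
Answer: 1/1202 ≈ 0.00083195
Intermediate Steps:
1/(X(-19, -34) + ((-12 - 22)*(-13) - 1*(-775))) = 1/((-34 - 1*(-19)) + ((-12 - 22)*(-13) - 1*(-775))) = 1/((-34 + 19) + (-34*(-13) + 775)) = 1/(-15 + (442 + 775)) = 1/(-15 + 1217) = 1/1202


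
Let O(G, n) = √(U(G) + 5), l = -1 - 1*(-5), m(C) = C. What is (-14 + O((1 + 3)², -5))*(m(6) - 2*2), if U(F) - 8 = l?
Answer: -28 + 2*√17 ≈ -19.754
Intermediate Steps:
l = 4 (l = -1 + 5 = 4)
U(F) = 12 (U(F) = 8 + 4 = 12)
O(G, n) = √17 (O(G, n) = √(12 + 5) = √17)
(-14 + O((1 + 3)², -5))*(m(6) - 2*2) = (-14 + √17)*(6 - 2*2) = (-14 + √17)*(6 - 4) = (-14 + √17)*2 = -28 + 2*√17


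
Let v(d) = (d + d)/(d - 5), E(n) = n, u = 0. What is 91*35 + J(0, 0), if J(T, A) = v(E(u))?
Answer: 3185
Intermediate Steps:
v(d) = 2*d/(-5 + d) (v(d) = (2*d)/(-5 + d) = 2*d/(-5 + d))
J(T, A) = 0 (J(T, A) = 2*0/(-5 + 0) = 2*0/(-5) = 2*0*(-⅕) = 0)
91*35 + J(0, 0) = 91*35 + 0 = 3185 + 0 = 3185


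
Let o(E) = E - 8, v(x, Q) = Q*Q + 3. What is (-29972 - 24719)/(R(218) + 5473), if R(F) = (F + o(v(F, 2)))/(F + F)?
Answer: -23845276/2386445 ≈ -9.9920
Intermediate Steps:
v(x, Q) = 3 + Q**2 (v(x, Q) = Q**2 + 3 = 3 + Q**2)
o(E) = -8 + E
R(F) = (-1 + F)/(2*F) (R(F) = (F + (-8 + (3 + 2**2)))/(F + F) = (F + (-8 + (3 + 4)))/((2*F)) = (F + (-8 + 7))*(1/(2*F)) = (F - 1)*(1/(2*F)) = (-1 + F)*(1/(2*F)) = (-1 + F)/(2*F))
(-29972 - 24719)/(R(218) + 5473) = (-29972 - 24719)/((1/2)*(-1 + 218)/218 + 5473) = -54691/((1/2)*(1/218)*217 + 5473) = -54691/(217/436 + 5473) = -54691/2386445/436 = -54691*436/2386445 = -23845276/2386445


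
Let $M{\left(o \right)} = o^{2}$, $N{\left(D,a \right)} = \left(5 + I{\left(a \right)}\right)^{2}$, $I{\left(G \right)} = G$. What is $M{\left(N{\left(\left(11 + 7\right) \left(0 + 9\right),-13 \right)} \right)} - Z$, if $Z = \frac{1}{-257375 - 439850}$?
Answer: $\frac{2855833601}{697225} \approx 4096.0$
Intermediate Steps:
$N{\left(D,a \right)} = \left(5 + a\right)^{2}$
$Z = - \frac{1}{697225}$ ($Z = \frac{1}{-697225} = - \frac{1}{697225} \approx -1.4343 \cdot 10^{-6}$)
$M{\left(N{\left(\left(11 + 7\right) \left(0 + 9\right),-13 \right)} \right)} - Z = \left(\left(5 - 13\right)^{2}\right)^{2} - - \frac{1}{697225} = \left(\left(-8\right)^{2}\right)^{2} + \frac{1}{697225} = 64^{2} + \frac{1}{697225} = 4096 + \frac{1}{697225} = \frac{2855833601}{697225}$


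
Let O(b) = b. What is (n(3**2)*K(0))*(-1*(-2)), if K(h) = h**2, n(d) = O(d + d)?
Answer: 0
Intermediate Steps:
n(d) = 2*d (n(d) = d + d = 2*d)
(n(3**2)*K(0))*(-1*(-2)) = ((2*3**2)*0**2)*(-1*(-2)) = ((2*9)*0)*2 = (18*0)*2 = 0*2 = 0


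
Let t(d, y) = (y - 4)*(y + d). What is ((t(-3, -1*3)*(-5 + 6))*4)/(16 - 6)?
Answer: 84/5 ≈ 16.800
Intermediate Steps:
t(d, y) = (-4 + y)*(d + y)
((t(-3, -1*3)*(-5 + 6))*4)/(16 - 6) = ((((-1*3)² - 4*(-3) - (-4)*3 - (-3)*3)*(-5 + 6))*4)/(16 - 6) = ((((-3)² + 12 - 4*(-3) - 3*(-3))*1)*4)/10 = (((9 + 12 + 12 + 9)*1)*4)*(⅒) = ((42*1)*4)*(⅒) = (42*4)*(⅒) = 168*(⅒) = 84/5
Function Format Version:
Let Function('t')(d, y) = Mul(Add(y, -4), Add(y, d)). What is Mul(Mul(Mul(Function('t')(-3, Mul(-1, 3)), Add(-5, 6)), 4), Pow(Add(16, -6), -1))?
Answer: Rational(84, 5) ≈ 16.800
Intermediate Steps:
Function('t')(d, y) = Mul(Add(-4, y), Add(d, y))
Mul(Mul(Mul(Function('t')(-3, Mul(-1, 3)), Add(-5, 6)), 4), Pow(Add(16, -6), -1)) = Mul(Mul(Mul(Add(Pow(Mul(-1, 3), 2), Mul(-4, -3), Mul(-4, Mul(-1, 3)), Mul(-3, Mul(-1, 3))), Add(-5, 6)), 4), Pow(Add(16, -6), -1)) = Mul(Mul(Mul(Add(Pow(-3, 2), 12, Mul(-4, -3), Mul(-3, -3)), 1), 4), Pow(10, -1)) = Mul(Mul(Mul(Add(9, 12, 12, 9), 1), 4), Rational(1, 10)) = Mul(Mul(Mul(42, 1), 4), Rational(1, 10)) = Mul(Mul(42, 4), Rational(1, 10)) = Mul(168, Rational(1, 10)) = Rational(84, 5)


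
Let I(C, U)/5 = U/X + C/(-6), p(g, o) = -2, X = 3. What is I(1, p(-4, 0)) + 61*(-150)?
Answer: -54925/6 ≈ -9154.2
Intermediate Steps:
I(C, U) = -5*C/6 + 5*U/3 (I(C, U) = 5*(U/3 + C/(-6)) = 5*(U*(⅓) + C*(-⅙)) = 5*(U/3 - C/6) = 5*(-C/6 + U/3) = -5*C/6 + 5*U/3)
I(1, p(-4, 0)) + 61*(-150) = (-⅚*1 + (5/3)*(-2)) + 61*(-150) = (-⅚ - 10/3) - 9150 = -25/6 - 9150 = -54925/6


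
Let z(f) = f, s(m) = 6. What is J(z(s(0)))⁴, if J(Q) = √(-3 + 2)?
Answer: 1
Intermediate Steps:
J(Q) = I (J(Q) = √(-1) = I)
J(z(s(0)))⁴ = I⁴ = 1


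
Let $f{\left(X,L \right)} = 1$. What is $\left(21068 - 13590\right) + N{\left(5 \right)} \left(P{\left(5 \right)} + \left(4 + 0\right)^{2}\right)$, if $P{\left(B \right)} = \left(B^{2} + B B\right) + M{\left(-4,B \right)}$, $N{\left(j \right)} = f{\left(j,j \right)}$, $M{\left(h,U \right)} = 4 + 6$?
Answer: $7554$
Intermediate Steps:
$M{\left(h,U \right)} = 10$
$N{\left(j \right)} = 1$
$P{\left(B \right)} = 10 + 2 B^{2}$ ($P{\left(B \right)} = \left(B^{2} + B B\right) + 10 = \left(B^{2} + B^{2}\right) + 10 = 2 B^{2} + 10 = 10 + 2 B^{2}$)
$\left(21068 - 13590\right) + N{\left(5 \right)} \left(P{\left(5 \right)} + \left(4 + 0\right)^{2}\right) = \left(21068 - 13590\right) + 1 \left(\left(10 + 2 \cdot 5^{2}\right) + \left(4 + 0\right)^{2}\right) = 7478 + 1 \left(\left(10 + 2 \cdot 25\right) + 4^{2}\right) = 7478 + 1 \left(\left(10 + 50\right) + 16\right) = 7478 + 1 \left(60 + 16\right) = 7478 + 1 \cdot 76 = 7478 + 76 = 7554$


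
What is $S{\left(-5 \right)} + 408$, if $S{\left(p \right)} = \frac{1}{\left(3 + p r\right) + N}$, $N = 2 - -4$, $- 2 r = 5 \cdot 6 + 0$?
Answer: $\frac{34273}{84} \approx 408.01$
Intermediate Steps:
$r = -15$ ($r = - \frac{5 \cdot 6 + 0}{2} = - \frac{30 + 0}{2} = \left(- \frac{1}{2}\right) 30 = -15$)
$N = 6$ ($N = 2 + 4 = 6$)
$S{\left(p \right)} = \frac{1}{9 - 15 p}$ ($S{\left(p \right)} = \frac{1}{\left(3 + p \left(-15\right)\right) + 6} = \frac{1}{\left(3 - 15 p\right) + 6} = \frac{1}{9 - 15 p}$)
$S{\left(-5 \right)} + 408 = \frac{1}{3 \left(3 - -25\right)} + 408 = \frac{1}{3 \left(3 + 25\right)} + 408 = \frac{1}{3 \cdot 28} + 408 = \frac{1}{3} \cdot \frac{1}{28} + 408 = \frac{1}{84} + 408 = \frac{34273}{84}$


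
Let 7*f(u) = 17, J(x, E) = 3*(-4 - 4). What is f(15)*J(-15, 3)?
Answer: -408/7 ≈ -58.286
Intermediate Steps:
J(x, E) = -24 (J(x, E) = 3*(-8) = -24)
f(u) = 17/7 (f(u) = (⅐)*17 = 17/7)
f(15)*J(-15, 3) = (17/7)*(-24) = -408/7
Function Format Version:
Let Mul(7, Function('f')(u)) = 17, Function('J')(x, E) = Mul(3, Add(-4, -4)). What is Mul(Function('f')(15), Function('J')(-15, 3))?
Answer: Rational(-408, 7) ≈ -58.286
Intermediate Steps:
Function('J')(x, E) = -24 (Function('J')(x, E) = Mul(3, -8) = -24)
Function('f')(u) = Rational(17, 7) (Function('f')(u) = Mul(Rational(1, 7), 17) = Rational(17, 7))
Mul(Function('f')(15), Function('J')(-15, 3)) = Mul(Rational(17, 7), -24) = Rational(-408, 7)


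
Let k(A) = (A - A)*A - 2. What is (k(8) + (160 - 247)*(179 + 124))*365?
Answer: -9622495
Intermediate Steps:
k(A) = -2 (k(A) = 0*A - 2 = 0 - 2 = -2)
(k(8) + (160 - 247)*(179 + 124))*365 = (-2 + (160 - 247)*(179 + 124))*365 = (-2 - 87*303)*365 = (-2 - 26361)*365 = -26363*365 = -9622495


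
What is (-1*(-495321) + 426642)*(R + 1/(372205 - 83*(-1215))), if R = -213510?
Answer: -93119097836574537/473050 ≈ -1.9685e+11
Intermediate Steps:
(-1*(-495321) + 426642)*(R + 1/(372205 - 83*(-1215))) = (-1*(-495321) + 426642)*(-213510 + 1/(372205 - 83*(-1215))) = (495321 + 426642)*(-213510 + 1/(372205 + 100845)) = 921963*(-213510 + 1/473050) = 921963*(-101000905499/473050) = -93119097836574537/473050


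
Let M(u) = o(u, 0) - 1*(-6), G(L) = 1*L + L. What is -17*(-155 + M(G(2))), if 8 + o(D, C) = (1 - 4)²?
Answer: 2516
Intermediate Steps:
G(L) = 2*L (G(L) = L + L = 2*L)
o(D, C) = 1 (o(D, C) = -8 + (1 - 4)² = -8 + (-3)² = -8 + 9 = 1)
M(u) = 7 (M(u) = 1 - 1*(-6) = 1 + 6 = 7)
-17*(-155 + M(G(2))) = -17*(-155 + 7) = -17*(-148) = 2516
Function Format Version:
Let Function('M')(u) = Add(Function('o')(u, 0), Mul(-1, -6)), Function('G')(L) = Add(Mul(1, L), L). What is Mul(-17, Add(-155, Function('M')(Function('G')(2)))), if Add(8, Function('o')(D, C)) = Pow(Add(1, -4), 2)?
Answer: 2516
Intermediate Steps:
Function('G')(L) = Mul(2, L) (Function('G')(L) = Add(L, L) = Mul(2, L))
Function('o')(D, C) = 1 (Function('o')(D, C) = Add(-8, Pow(Add(1, -4), 2)) = Add(-8, Pow(-3, 2)) = Add(-8, 9) = 1)
Function('M')(u) = 7 (Function('M')(u) = Add(1, Mul(-1, -6)) = Add(1, 6) = 7)
Mul(-17, Add(-155, Function('M')(Function('G')(2)))) = Mul(-17, Add(-155, 7)) = Mul(-17, -148) = 2516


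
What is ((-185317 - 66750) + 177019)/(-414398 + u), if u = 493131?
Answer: -75048/78733 ≈ -0.95320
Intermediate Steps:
((-185317 - 66750) + 177019)/(-414398 + u) = ((-185317 - 66750) + 177019)/(-414398 + 493131) = (-252067 + 177019)/78733 = -75048*1/78733 = -75048/78733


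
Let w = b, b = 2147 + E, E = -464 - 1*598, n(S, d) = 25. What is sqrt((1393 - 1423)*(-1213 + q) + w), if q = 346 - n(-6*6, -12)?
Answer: sqrt(27845) ≈ 166.87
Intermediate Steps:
E = -1062 (E = -464 - 598 = -1062)
q = 321 (q = 346 - 1*25 = 346 - 25 = 321)
b = 1085 (b = 2147 - 1062 = 1085)
w = 1085
sqrt((1393 - 1423)*(-1213 + q) + w) = sqrt((1393 - 1423)*(-1213 + 321) + 1085) = sqrt(-30*(-892) + 1085) = sqrt(26760 + 1085) = sqrt(27845)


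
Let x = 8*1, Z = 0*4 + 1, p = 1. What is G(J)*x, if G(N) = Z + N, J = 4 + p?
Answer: 48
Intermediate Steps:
Z = 1 (Z = 0 + 1 = 1)
J = 5 (J = 4 + 1 = 5)
G(N) = 1 + N
x = 8
G(J)*x = (1 + 5)*8 = 6*8 = 48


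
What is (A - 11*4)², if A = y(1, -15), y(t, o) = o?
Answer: 3481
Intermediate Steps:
A = -15
(A - 11*4)² = (-15 - 11*4)² = (-15 - 44)² = (-59)² = 3481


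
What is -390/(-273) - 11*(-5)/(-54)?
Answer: 155/378 ≈ 0.41005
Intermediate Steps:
-390/(-273) - 11*(-5)/(-54) = -390*(-1/273) + 55*(-1/54) = 10/7 - 55/54 = 155/378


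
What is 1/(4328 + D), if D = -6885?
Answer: -1/2557 ≈ -0.00039108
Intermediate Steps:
1/(4328 + D) = 1/(4328 - 6885) = 1/(-2557) = -1/2557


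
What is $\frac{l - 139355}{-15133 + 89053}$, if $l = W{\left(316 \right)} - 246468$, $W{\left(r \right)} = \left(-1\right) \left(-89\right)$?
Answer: $- \frac{64289}{12320} \approx -5.2183$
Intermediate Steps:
$W{\left(r \right)} = 89$
$l = -246379$ ($l = 89 - 246468 = -246379$)
$\frac{l - 139355}{-15133 + 89053} = \frac{-246379 - 139355}{-15133 + 89053} = - \frac{385734}{73920} = \left(-385734\right) \frac{1}{73920} = - \frac{64289}{12320}$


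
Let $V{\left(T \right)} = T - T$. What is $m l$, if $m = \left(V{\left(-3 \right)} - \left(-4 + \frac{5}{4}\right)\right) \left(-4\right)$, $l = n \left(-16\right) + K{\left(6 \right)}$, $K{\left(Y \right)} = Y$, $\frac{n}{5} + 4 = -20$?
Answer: $-21186$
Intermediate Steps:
$n = -120$ ($n = -20 + 5 \left(-20\right) = -20 - 100 = -120$)
$V{\left(T \right)} = 0$
$l = 1926$ ($l = \left(-120\right) \left(-16\right) + 6 = 1920 + 6 = 1926$)
$m = -11$ ($m = \left(0 - \left(-4 + \frac{5}{4}\right)\right) \left(-4\right) = \left(0 - - \frac{11}{4}\right) \left(-4\right) = \left(0 + \left(4 - \frac{5}{4}\right)\right) \left(-4\right) = \left(0 + \frac{11}{4}\right) \left(-4\right) = \frac{11}{4} \left(-4\right) = -11$)
$m l = \left(-11\right) 1926 = -21186$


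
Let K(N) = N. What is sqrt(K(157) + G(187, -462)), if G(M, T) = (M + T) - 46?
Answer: 2*I*sqrt(41) ≈ 12.806*I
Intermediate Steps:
G(M, T) = -46 + M + T
sqrt(K(157) + G(187, -462)) = sqrt(157 + (-46 + 187 - 462)) = sqrt(157 - 321) = sqrt(-164) = 2*I*sqrt(41)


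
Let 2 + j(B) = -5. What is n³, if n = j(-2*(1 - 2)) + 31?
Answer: 13824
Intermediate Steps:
j(B) = -7 (j(B) = -2 - 5 = -7)
n = 24 (n = -7 + 31 = 24)
n³ = 24³ = 13824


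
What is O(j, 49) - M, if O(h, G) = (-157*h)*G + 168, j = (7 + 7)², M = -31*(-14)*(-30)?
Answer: -1494640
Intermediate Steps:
M = -13020 (M = 434*(-30) = -13020)
j = 196 (j = 14² = 196)
O(h, G) = 168 - 157*G*h (O(h, G) = -157*G*h + 168 = 168 - 157*G*h)
O(j, 49) - M = (168 - 157*49*196) - 1*(-13020) = (168 - 1507828) + 13020 = -1507660 + 13020 = -1494640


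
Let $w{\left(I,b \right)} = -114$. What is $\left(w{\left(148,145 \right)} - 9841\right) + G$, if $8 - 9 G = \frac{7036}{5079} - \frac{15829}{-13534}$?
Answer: $- \frac{6158313076897}{618652674} \approx -9954.4$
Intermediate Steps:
$G = \frac{374292773}{618652674}$ ($G = \frac{8}{9} - \frac{\frac{7036}{5079} - \frac{15829}{-13534}}{9} = \frac{8}{9} - \frac{7036 \cdot \frac{1}{5079} - - \frac{15829}{13534}}{9} = \frac{8}{9} - \frac{\frac{7036}{5079} + \frac{15829}{13534}}{9} = \frac{8}{9} - \frac{175620715}{618652674} = \frac{374292773}{618652674} \approx 0.60501$)
$\left(w{\left(148,145 \right)} - 9841\right) + G = \left(-114 - 9841\right) + \frac{374292773}{618652674} = -9955 + \frac{374292773}{618652674} = - \frac{6158313076897}{618652674}$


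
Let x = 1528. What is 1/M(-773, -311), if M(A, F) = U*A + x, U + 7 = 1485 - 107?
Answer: -1/1058255 ≈ -9.4495e-7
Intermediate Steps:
U = 1371 (U = -7 + (1485 - 107) = -7 + 1378 = 1371)
M(A, F) = 1528 + 1371*A (M(A, F) = 1371*A + 1528 = 1528 + 1371*A)
1/M(-773, -311) = 1/(1528 + 1371*(-773)) = 1/(1528 - 1059783) = 1/(-1058255) = -1/1058255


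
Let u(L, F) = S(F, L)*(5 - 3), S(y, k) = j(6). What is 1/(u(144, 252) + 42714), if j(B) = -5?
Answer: 1/42704 ≈ 2.3417e-5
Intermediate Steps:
S(y, k) = -5
u(L, F) = -10 (u(L, F) = -5*(5 - 3) = -5*2 = -10)
1/(u(144, 252) + 42714) = 1/(-10 + 42714) = 1/42704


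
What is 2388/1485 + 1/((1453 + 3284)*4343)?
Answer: 5458647377/3394510515 ≈ 1.6081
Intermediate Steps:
2388/1485 + 1/((1453 + 3284)*4343) = 2388*(1/1485) + (1/4343)/4737 = 796/495 + (1/4737)*(1/4343) = 796/495 + 1/20572791 = 5458647377/3394510515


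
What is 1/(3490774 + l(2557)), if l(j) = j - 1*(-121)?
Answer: 1/3493452 ≈ 2.8625e-7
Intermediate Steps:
l(j) = 121 + j (l(j) = j + 121 = 121 + j)
1/(3490774 + l(2557)) = 1/(3490774 + (121 + 2557)) = 1/(3490774 + 2678) = 1/3493452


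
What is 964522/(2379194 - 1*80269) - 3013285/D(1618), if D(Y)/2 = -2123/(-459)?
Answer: -289057640817133/887385050 ≈ -3.2574e+5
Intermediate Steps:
D(Y) = 4246/459 (D(Y) = 2*(-2123/(-459)) = 2*(-2123*(-1/459)) = 2*(2123/459) = 4246/459)
964522/(2379194 - 1*80269) - 3013285/D(1618) = 964522/(2379194 - 1*80269) - 3013285/4246/459 = 964522/(2379194 - 80269) - 3013285*459/4246 = 964522/2298925 - 125736165/386 = -289057640817133/887385050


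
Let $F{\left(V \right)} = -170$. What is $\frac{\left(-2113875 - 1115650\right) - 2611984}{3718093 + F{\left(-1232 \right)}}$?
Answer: $- \frac{5841509}{3717923} \approx -1.5712$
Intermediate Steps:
$\frac{\left(-2113875 - 1115650\right) - 2611984}{3718093 + F{\left(-1232 \right)}} = \frac{\left(-2113875 - 1115650\right) - 2611984}{3718093 - 170} = \frac{\left(-2113875 - 1115650\right) - 2611984}{3717923} = \left(-3229525 - 2611984\right) \frac{1}{3717923} = \left(-5841509\right) \frac{1}{3717923} = - \frac{5841509}{3717923}$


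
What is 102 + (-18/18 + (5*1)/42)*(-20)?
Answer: 2512/21 ≈ 119.62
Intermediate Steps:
102 + (-18/18 + (5*1)/42)*(-20) = 102 + (-18*1/18 + 5*(1/42))*(-20) = 102 + (-1 + 5/42)*(-20) = 102 - 37/42*(-20) = 102 + 370/21 = 2512/21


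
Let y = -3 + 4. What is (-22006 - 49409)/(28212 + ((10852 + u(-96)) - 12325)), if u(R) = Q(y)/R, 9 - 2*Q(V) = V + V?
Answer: -13711680/5133881 ≈ -2.6708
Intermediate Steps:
y = 1
Q(V) = 9/2 - V (Q(V) = 9/2 - (V + V)/2 = 9/2 - V)
u(R) = 7/(2*R) (u(R) = (9/2 - 1*1)/R = (9/2 - 1)/R = 7/(2*R))
(-22006 - 49409)/(28212 + ((10852 + u(-96)) - 12325)) = (-22006 - 49409)/(28212 + ((10852 + (7/2)/(-96)) - 12325)) = -71415/(28212 + ((10852 + (7/2)*(-1/96)) - 12325)) = -71415/(28212 + ((10852 - 7/192) - 12325)) = -71415/(28212 + (2083577/192 - 12325)) = -71415/(28212 - 282823/192) = -71415/5133881/192 = -71415*192/5133881 = -13711680/5133881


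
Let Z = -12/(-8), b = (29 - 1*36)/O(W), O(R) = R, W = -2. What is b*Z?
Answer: 21/4 ≈ 5.2500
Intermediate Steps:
b = 7/2 (b = (29 - 1*36)/(-2) = (29 - 36)*(-½) = -7*(-½) = 7/2 ≈ 3.5000)
Z = 3/2 (Z = -12*(-⅛) = 3/2 ≈ 1.5000)
b*Z = (7/2)*(3/2) = 21/4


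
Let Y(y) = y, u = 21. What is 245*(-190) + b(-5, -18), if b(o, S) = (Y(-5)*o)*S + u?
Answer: -46979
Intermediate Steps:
b(o, S) = 21 - 5*S*o (b(o, S) = (-5*o)*S + 21 = -5*S*o + 21 = 21 - 5*S*o)
245*(-190) + b(-5, -18) = 245*(-190) + (21 - 5*(-18)*(-5)) = -46550 + (21 - 450) = -46550 - 429 = -46979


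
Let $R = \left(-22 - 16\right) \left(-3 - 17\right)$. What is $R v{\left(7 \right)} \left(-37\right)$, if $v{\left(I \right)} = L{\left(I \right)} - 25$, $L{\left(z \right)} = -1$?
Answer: $731120$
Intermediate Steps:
$R = 760$ ($R = \left(-38\right) \left(-20\right) = 760$)
$v{\left(I \right)} = -26$ ($v{\left(I \right)} = -1 - 25 = -26$)
$R v{\left(7 \right)} \left(-37\right) = 760 \left(-26\right) \left(-37\right) = \left(-19760\right) \left(-37\right) = 731120$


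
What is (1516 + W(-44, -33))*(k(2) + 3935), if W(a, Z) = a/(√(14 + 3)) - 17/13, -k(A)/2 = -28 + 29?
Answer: 77444703/13 - 173052*√17/17 ≈ 5.9153e+6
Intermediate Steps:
k(A) = -2 (k(A) = -2*(-28 + 29) = -2*1 = -2)
W(a, Z) = -17/13 + a*√17/17 (W(a, Z) = a/(√17) - 17*1/13 = a*(√17/17) - 17/13 = a*√17/17 - 17/13 = -17/13 + a*√17/17)
(1516 + W(-44, -33))*(k(2) + 3935) = (1516 + (-17/13 + (1/17)*(-44)*√17))*(-2 + 3935) = (1516 + (-17/13 - 44*√17/17))*3933 = (19691/13 - 44*√17/17)*3933 = 77444703/13 - 173052*√17/17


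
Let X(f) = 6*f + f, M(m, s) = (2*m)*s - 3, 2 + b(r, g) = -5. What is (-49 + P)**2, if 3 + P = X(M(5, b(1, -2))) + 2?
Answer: 314721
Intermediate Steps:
b(r, g) = -7 (b(r, g) = -2 - 5 = -7)
M(m, s) = -3 + 2*m*s (M(m, s) = 2*m*s - 3 = -3 + 2*m*s)
X(f) = 7*f
P = -512 (P = -3 + (7*(-3 + 2*5*(-7)) + 2) = -3 + (7*(-3 - 70) + 2) = -3 + (7*(-73) + 2) = -3 + (-511 + 2) = -3 - 509 = -512)
(-49 + P)**2 = (-49 - 512)**2 = (-561)**2 = 314721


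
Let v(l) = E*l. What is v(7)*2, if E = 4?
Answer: 56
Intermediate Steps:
v(l) = 4*l
v(7)*2 = (4*7)*2 = 28*2 = 56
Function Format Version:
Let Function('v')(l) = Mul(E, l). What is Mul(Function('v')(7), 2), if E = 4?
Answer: 56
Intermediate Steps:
Function('v')(l) = Mul(4, l)
Mul(Function('v')(7), 2) = Mul(Mul(4, 7), 2) = Mul(28, 2) = 56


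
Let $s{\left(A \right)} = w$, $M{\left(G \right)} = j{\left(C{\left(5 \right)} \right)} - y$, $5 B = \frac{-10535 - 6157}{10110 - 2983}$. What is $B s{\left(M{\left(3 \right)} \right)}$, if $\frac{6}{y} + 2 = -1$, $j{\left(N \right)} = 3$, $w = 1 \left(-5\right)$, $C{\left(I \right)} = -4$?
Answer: $\frac{16692}{7127} \approx 2.3421$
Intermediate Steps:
$B = - \frac{16692}{35635}$ ($B = \frac{\left(-10535 - 6157\right) \frac{1}{10110 - 2983}}{5} = \frac{\left(-16692\right) \frac{1}{7127}}{5} = \frac{1}{5} \left(- \frac{16692}{7127}\right) = - \frac{16692}{35635} \approx -0.46842$)
$w = -5$
$y = -2$ ($y = \frac{6}{-2 - 1} = \frac{6}{-3} = 6 \left(- \frac{1}{3}\right) = -2$)
$M{\left(G \right)} = 5$ ($M{\left(G \right)} = 3 - -2 = 3 + 2 = 5$)
$s{\left(A \right)} = -5$
$B s{\left(M{\left(3 \right)} \right)} = \left(- \frac{16692}{35635}\right) \left(-5\right) = \frac{16692}{7127}$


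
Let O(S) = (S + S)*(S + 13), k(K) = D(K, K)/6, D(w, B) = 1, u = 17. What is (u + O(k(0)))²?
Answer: 148225/324 ≈ 457.48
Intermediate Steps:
k(K) = ⅙ (k(K) = 1/6 = 1*(⅙) = ⅙)
O(S) = 2*S*(13 + S) (O(S) = (2*S)*(13 + S) = 2*S*(13 + S))
(u + O(k(0)))² = (17 + 2*(⅙)*(13 + ⅙))² = (17 + 2*(⅙)*(79/6))² = (17 + 79/18)² = (385/18)² = 148225/324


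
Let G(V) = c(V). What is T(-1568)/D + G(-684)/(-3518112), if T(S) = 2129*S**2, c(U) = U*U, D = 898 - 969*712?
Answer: -191828799434617/25250882410 ≈ -7596.9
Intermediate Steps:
D = -689030 (D = 898 - 689928 = -689030)
c(U) = U**2
G(V) = V**2
T(-1568)/D + G(-684)/(-3518112) = (2129*(-1568)**2)/(-689030) + (-684)**2/(-3518112) = (2129*2458624)*(-1/689030) + 467856*(-1/3518112) = 5234410496*(-1/689030) - 9747/73294 = -2617205248/344515 - 9747/73294 = -191828799434617/25250882410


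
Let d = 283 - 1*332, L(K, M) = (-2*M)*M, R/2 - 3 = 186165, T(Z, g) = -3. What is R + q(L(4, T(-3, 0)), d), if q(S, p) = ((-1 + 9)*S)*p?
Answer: 379392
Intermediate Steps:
R = 372336 (R = 6 + 2*186165 = 6 + 372330 = 372336)
L(K, M) = -2*M²
d = -49 (d = 283 - 332 = -49)
q(S, p) = 8*S*p (q(S, p) = (8*S)*p = 8*S*p)
R + q(L(4, T(-3, 0)), d) = 372336 + 8*(-2*(-3)²)*(-49) = 372336 + 8*(-2*9)*(-49) = 372336 + 8*(-18)*(-49) = 372336 + 7056 = 379392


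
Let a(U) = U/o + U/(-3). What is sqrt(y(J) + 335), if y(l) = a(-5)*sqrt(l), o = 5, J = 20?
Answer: sqrt(3015 + 12*sqrt(5))/3 ≈ 18.384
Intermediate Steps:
a(U) = -2*U/15 (a(U) = U/5 + U/(-3) = U*(1/5) + U*(-1/3) = U/5 - U/3 = -2*U/15)
y(l) = 2*sqrt(l)/3 (y(l) = (-2/15*(-5))*sqrt(l) = 2*sqrt(l)/3)
sqrt(y(J) + 335) = sqrt(2*sqrt(20)/3 + 335) = sqrt(2*(2*sqrt(5))/3 + 335) = sqrt(4*sqrt(5)/3 + 335) = sqrt(335 + 4*sqrt(5)/3)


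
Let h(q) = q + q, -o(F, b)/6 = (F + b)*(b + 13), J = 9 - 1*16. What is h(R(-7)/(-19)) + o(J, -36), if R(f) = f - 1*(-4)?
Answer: -112740/19 ≈ -5933.7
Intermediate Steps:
R(f) = 4 + f (R(f) = f + 4 = 4 + f)
J = -7 (J = 9 - 16 = -7)
o(F, b) = -6*(13 + b)*(F + b) (o(F, b) = -6*(F + b)*(b + 13) = -6*(F + b)*(13 + b) = -6*(13 + b)*(F + b))
h(q) = 2*q
h(R(-7)/(-19)) + o(J, -36) = 2*((4 - 7)/(-19)) + (-78*(-7) - 78*(-36) - 6*(-36)² - 6*(-7)*(-36)) = 2*(-3*(-1/19)) + (546 + 2808 - 6*1296 - 1512) = 2*(3/19) + (546 + 2808 - 7776 - 1512) = 6/19 - 5934 = -112740/19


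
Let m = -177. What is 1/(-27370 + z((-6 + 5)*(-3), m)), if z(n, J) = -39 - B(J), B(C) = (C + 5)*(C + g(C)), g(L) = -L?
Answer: -1/27409 ≈ -3.6484e-5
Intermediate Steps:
B(C) = 0 (B(C) = (C + 5)*(C - C) = (5 + C)*0 = 0)
z(n, J) = -39 (z(n, J) = -39 - 1*0 = -39 + 0 = -39)
1/(-27370 + z((-6 + 5)*(-3), m)) = 1/(-27370 - 39) = 1/(-27409) = -1/27409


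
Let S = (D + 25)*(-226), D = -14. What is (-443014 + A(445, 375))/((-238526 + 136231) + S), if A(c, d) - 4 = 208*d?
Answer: 121670/34927 ≈ 3.4836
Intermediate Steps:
A(c, d) = 4 + 208*d
S = -2486 (S = (-14 + 25)*(-226) = 11*(-226) = -2486)
(-443014 + A(445, 375))/((-238526 + 136231) + S) = (-443014 + (4 + 208*375))/((-238526 + 136231) - 2486) = (-443014 + (4 + 78000))/(-102295 - 2486) = (-443014 + 78004)/(-104781) = -365010*(-1/104781) = 121670/34927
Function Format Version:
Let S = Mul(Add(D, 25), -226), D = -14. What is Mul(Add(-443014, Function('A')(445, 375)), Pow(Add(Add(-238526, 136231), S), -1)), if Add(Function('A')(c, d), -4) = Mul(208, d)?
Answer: Rational(121670, 34927) ≈ 3.4836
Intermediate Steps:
Function('A')(c, d) = Add(4, Mul(208, d))
S = -2486 (S = Mul(Add(-14, 25), -226) = Mul(11, -226) = -2486)
Mul(Add(-443014, Function('A')(445, 375)), Pow(Add(Add(-238526, 136231), S), -1)) = Mul(Add(-443014, Add(4, Mul(208, 375))), Pow(Add(Add(-238526, 136231), -2486), -1)) = Mul(Add(-443014, Add(4, 78000)), Pow(Add(-102295, -2486), -1)) = Mul(Add(-443014, 78004), Pow(-104781, -1)) = Mul(-365010, Rational(-1, 104781)) = Rational(121670, 34927)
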